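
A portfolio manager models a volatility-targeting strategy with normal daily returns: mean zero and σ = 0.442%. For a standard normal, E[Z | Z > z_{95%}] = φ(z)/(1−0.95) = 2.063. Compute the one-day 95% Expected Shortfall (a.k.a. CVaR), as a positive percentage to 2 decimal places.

ES = 0.442% × 2.063 = 0.912%.

0.91%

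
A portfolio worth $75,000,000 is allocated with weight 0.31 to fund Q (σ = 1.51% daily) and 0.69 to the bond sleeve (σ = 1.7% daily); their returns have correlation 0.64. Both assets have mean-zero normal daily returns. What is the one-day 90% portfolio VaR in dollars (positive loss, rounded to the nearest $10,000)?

σ_p² = 0.31²·1.51² + 0.69²·1.7² + 2·0.64·0.31·0.69·1.51·1.7 = 2.2979 (%²).
σ_p = √2.2979 = 1.516%.
At 90%, z = 1.282.
VaR = 1.282 × 1.516% = 1.944%; on $75,000,000 that is $1,458,000.

$1,460,000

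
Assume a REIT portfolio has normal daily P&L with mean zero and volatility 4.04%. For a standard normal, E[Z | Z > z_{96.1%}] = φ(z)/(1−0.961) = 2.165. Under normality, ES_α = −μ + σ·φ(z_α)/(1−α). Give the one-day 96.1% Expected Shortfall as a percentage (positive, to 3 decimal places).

ES = 4.04% × 2.165 = 8.747%.

8.747%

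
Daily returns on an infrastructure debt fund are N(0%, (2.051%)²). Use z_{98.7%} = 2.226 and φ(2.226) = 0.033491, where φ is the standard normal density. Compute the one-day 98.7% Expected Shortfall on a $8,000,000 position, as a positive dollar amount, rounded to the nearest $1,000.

Tail multiplier: φ(z)/(1−α) = 0.033491 / 0.013 = 2.576.
ES = 2.051% × 2.576 = 5.283%.
On $8,000,000: 0.05283 × $8,000,000 = $422,640.

$423,000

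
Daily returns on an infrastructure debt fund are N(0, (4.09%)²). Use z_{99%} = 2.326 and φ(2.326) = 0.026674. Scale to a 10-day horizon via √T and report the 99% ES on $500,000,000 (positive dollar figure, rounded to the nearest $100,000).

σ_{10d} = 4.09% × √10 = 12.934%.
ES multiplier = φ(z)/(1−α) = 0.026674/0.01 = 2.667.
ES = 12.934% × 2.667 = 34.495%; on $500,000,000: $172,475,000.

$172,500,000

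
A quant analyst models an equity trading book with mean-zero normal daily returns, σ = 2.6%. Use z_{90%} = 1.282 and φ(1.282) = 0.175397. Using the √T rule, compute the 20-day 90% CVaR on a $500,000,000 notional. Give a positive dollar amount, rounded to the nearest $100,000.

$102,000,000

σ_{20d} = 2.6% × √20 = 11.628%.
ES multiplier = φ(z)/(1−α) = 0.175397/0.1 = 1.754.
ES = 11.628% × 1.754 = 20.396%; on $500,000,000: $101,980,000.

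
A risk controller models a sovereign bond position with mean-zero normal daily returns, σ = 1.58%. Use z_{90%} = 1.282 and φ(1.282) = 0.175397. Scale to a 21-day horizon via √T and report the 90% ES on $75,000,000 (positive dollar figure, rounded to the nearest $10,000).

$9,520,000

σ_{21d} = 1.58% × √21 = 7.240%.
ES multiplier = φ(z)/(1−α) = 0.175397/0.1 = 1.754.
ES = 7.240% × 1.754 = 12.699%; on $75,000,000: $9,524,250.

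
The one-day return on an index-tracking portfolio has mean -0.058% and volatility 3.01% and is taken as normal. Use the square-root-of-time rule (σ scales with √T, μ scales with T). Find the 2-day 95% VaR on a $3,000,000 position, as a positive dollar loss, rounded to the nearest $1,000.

$214,000

At 95%, z = 1.645.
σ_{2d} = 3.01% × √2 = 4.257%; μ_{2d} = 2 × -0.058% = -0.116%.
VaR = −(-0.116%) + 1.645 × 4.257% = 7.119%.
On $3,000,000: 0.07119 × $3,000,000 = $213,570.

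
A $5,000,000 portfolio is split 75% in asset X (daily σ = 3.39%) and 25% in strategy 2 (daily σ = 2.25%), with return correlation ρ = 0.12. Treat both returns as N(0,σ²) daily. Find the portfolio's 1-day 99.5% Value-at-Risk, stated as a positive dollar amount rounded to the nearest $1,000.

σ_p² = 0.75²·3.39² + 0.25²·2.25² + 2·0.12·0.75·0.25·3.39·2.25 = 7.1240 (%²).
σ_p = √7.1240 = 2.669%.
At 99.5%, z = 2.576.
VaR = 2.576 × 2.669% = 6.875%; on $5,000,000 that is $343,750.

$344,000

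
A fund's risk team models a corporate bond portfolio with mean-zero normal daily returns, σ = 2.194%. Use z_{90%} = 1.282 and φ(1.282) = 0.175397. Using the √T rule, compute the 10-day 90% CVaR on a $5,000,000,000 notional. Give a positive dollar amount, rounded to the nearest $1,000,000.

$608,000,000

σ_{10d} = 2.194% × √10 = 6.938%.
ES multiplier = φ(z)/(1−α) = 0.175397/0.1 = 1.754.
ES = 6.938% × 1.754 = 12.169%; on $5,000,000,000: $608,450,000.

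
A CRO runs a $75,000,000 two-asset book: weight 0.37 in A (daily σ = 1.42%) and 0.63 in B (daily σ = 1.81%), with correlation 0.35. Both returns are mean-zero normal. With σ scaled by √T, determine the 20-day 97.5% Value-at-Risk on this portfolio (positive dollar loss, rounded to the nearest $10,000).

σ_p = √(0.37²·1.42² + 0.63²·1.81² + 2·0.35·0.37·0.63·1.42·1.81) = 1.413%.
σ_{20d} = 1.413% × √20 = 6.319%.
z(97.5%) = 1.960.
VaR = 1.960 × 6.319% = 12.385%; on $75,000,000 that is $9,288,750.

$9,290,000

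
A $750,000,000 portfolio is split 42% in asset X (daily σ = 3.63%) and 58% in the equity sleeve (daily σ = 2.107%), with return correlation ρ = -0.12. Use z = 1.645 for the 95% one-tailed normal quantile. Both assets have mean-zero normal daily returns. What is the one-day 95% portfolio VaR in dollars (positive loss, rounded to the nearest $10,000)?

σ_p² = 0.42²·3.63² + 0.58²·2.107² + 2·-0.12·0.42·0.58·3.63·2.107 = 3.3707 (%²).
σ_p = √3.3707 = 1.836%.
VaR = 1.645 × 1.836% = 3.020%; on $750,000,000 that is $22,650,000.

$22,650,000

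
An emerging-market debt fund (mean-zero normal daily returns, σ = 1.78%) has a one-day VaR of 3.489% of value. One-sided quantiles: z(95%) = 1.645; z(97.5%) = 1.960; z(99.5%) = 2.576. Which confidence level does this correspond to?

Implied z = VaR/σ = 3.489 / 1.78 = 1.960.
This matches z(97.5%) = 1.960.

97.5%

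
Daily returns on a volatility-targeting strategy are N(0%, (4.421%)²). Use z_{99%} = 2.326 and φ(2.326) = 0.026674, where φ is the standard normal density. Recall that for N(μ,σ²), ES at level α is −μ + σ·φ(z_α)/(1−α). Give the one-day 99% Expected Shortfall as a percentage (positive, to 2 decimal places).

Tail multiplier: φ(z)/(1−α) = 0.026674 / 0.01 = 2.667.
ES = 4.421% × 2.667 = 11.791%.

11.79%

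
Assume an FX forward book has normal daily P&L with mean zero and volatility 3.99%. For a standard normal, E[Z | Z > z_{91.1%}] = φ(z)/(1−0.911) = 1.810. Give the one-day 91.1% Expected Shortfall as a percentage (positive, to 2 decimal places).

ES = 3.99% × 1.810 = 7.222%.

7.22%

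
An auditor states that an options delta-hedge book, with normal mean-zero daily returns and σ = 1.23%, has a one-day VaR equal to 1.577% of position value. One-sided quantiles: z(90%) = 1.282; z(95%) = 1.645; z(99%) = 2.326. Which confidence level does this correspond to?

90%

Implied z = VaR/σ = 1.577 / 1.23 = 1.282.
This matches z(90%) = 1.282.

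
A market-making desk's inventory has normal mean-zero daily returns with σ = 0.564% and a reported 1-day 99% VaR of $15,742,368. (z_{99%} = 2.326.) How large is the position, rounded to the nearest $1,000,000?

$1,200,000,000

VaR as a fraction of value: z·σ = 2.326 × 0.564% = 1.31186%.
Position = $15,742,368 / 0.0131186 = $1,200,000,000.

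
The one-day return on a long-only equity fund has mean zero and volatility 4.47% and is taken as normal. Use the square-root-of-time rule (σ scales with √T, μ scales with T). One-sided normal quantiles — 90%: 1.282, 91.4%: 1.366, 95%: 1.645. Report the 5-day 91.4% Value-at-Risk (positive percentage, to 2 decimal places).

σ_{5d} = 4.47% × √5 = 9.995%.
VaR = 1.366 × 9.995% = 13.653%.

13.65%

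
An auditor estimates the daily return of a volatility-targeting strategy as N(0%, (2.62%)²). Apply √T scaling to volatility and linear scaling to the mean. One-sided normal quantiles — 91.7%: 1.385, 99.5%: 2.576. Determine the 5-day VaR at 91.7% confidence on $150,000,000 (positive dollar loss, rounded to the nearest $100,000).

$12,200,000

σ_{5d} = 2.62% × √5 = 5.858%.
VaR = 1.385 × 5.858% = 8.113%.
On $150,000,000: 0.08113 × $150,000,000 = $12,169,500.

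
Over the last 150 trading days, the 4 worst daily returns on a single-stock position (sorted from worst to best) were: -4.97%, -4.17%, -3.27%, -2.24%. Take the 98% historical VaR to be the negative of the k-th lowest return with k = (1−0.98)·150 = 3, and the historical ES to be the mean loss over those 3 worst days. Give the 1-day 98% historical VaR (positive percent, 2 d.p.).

3.27%

k = 3; the 3rd lowest return is -3.27%, so VaR = 3.27%.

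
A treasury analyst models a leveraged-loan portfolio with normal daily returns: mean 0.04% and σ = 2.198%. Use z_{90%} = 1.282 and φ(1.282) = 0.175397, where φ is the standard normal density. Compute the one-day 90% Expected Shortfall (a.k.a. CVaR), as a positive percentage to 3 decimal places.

Tail multiplier: φ(z)/(1−α) = 0.175397 / 0.1 = 1.754.
ES = −(0.04%) + 2.198% × 1.754 = 3.815%.

3.815%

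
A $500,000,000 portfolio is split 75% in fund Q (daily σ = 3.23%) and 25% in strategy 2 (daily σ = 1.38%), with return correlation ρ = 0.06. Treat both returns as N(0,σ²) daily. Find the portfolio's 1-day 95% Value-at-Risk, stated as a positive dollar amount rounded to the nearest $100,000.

σ_p² = 0.75²·3.23² + 0.25²·1.38² + 2·0.06·0.75·0.25·3.23·1.38 = 6.0878 (%²).
σ_p = √6.0878 = 2.467%.
At 95%, z = 1.645.
VaR = 1.645 × 2.467% = 4.058%; on $500,000,000 that is $20,290,000.

$20,300,000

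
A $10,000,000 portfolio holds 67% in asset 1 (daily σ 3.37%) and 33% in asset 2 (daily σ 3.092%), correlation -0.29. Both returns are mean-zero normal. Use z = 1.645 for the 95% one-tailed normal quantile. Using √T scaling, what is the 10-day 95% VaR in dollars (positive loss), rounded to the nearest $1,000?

$1,140,000

σ_p = √(0.67²·3.37² + 0.33²·3.092² + 2·-0.29·0.67·0.33·3.37·3.092) = 2.192%.
σ_{10d} = 2.192% × √10 = 6.932%.
VaR = 1.645 × 6.932% = 11.403%; on $10,000,000 that is $1,140,300.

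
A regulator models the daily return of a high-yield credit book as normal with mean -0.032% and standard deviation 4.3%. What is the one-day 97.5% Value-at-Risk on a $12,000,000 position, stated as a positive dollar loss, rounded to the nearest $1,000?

At 97.5% one-sided, z = 1.960.
VaR = −μ + z·σ = −(-0.032%) + 1.960 × 4.3% = 8.460%.
On $12,000,000: 0.08460 × $12,000,000 = $1,015,200.

$1,015,000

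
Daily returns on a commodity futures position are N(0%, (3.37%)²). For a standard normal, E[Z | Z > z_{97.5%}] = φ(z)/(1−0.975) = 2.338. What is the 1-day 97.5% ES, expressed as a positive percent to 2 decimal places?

ES = 3.37% × 2.338 = 7.879%.

7.88%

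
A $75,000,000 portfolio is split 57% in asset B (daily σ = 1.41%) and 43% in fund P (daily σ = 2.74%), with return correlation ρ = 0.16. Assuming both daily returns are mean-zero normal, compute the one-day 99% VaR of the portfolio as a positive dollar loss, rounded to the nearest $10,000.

σ_p² = 0.57²·1.41² + 0.43²·2.74² + 2·0.16·0.57·0.43·1.41·2.74 = 2.3371 (%²).
σ_p = √2.3371 = 1.529%.
At 99%, z = 2.326.
VaR = 2.326 × 1.529% = 3.556%; on $75,000,000 that is $2,667,000.

$2,670,000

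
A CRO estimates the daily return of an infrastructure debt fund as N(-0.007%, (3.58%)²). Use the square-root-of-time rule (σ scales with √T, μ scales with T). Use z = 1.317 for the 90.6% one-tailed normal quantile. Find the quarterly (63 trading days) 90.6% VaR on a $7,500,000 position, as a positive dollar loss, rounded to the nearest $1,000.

σ_{63d} = 3.58% × √63 = 28.415%; μ_{63d} = 63 × -0.007% = -0.441%.
VaR = −(-0.441%) + 1.317 × 28.415% = 37.864%.
On $7,500,000: 0.37864 × $7,500,000 = $2,839,800.

$2,840,000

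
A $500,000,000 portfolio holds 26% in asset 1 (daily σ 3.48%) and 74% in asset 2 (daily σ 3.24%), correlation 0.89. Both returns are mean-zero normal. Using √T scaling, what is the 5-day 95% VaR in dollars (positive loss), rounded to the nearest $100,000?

$59,400,000

σ_p = √(0.26²·3.48² + 0.74²·3.24² + 2·0.89·0.26·0.74·3.48·3.24) = 3.229%.
σ_{5d} = 3.229% × √5 = 7.220%.
z(95%) = 1.645.
VaR = 1.645 × 7.220% = 11.877%; on $500,000,000 that is $59,385,000.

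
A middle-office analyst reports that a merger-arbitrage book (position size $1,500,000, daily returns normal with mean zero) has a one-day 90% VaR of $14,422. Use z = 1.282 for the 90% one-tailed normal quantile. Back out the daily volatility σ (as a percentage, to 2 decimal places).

0.75%

VaR as a fraction: $14,422 / $1,500,000 = 0.961%.
σ = VaR / z = 0.961% / 1.282 = 0.750%.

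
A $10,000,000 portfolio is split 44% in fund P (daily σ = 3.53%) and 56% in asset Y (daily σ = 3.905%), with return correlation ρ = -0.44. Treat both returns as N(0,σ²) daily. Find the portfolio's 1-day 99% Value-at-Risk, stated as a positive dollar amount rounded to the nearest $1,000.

$477,000

σ_p² = 0.44²·3.53² + 0.56²·3.905² + 2·-0.44·0.44·0.56·3.53·3.905 = 4.2056 (%²).
σ_p = √4.2056 = 2.051%.
At 99%, z = 2.326.
VaR = 2.326 × 2.051% = 4.771%; on $10,000,000 that is $477,100.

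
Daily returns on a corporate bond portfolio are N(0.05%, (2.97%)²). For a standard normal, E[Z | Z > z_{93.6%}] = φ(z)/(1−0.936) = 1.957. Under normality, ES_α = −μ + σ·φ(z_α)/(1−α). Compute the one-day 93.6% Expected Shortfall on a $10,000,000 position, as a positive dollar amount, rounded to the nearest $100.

ES = −(0.05%) + 2.97% × 1.957 = 5.762%.
On $10,000,000: 0.05762 × $10,000,000 = $576,200.

$576,200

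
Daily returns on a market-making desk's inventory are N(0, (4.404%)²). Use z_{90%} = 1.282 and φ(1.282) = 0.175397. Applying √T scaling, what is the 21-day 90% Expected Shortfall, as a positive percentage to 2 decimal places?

σ_{21d} = 4.404% × √21 = 20.182%.
ES multiplier = φ(z)/(1−α) = 0.175397/0.1 = 1.754.
ES = 20.182% × 1.754 = 35.399%.

35.40%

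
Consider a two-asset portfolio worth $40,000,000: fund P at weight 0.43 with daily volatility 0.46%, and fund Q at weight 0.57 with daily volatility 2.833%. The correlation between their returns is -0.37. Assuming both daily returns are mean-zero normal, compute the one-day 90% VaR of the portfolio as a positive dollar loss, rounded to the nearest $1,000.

σ_p² = 0.43²·0.46² + 0.57²·2.833² + 2·-0.37·0.43·0.57·0.46·2.833 = 2.4104 (%²).
σ_p = √2.4104 = 1.553%.
At 90%, z = 1.282.
VaR = 1.282 × 1.553% = 1.991%; on $40,000,000 that is $796,400.

$796,000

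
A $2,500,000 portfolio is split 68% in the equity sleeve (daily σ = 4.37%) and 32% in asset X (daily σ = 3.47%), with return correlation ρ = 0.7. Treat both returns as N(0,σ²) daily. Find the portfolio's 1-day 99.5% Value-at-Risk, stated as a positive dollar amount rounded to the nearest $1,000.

σ_p² = 0.68²·4.37² + 0.32²·3.47² + 2·0.7·0.68·0.32·4.37·3.47 = 14.6829 (%²).
σ_p = √14.6829 = 3.832%.
At 99.5%, z = 2.576.
VaR = 2.576 × 3.832% = 9.871%; on $2,500,000 that is $246,775.

$247,000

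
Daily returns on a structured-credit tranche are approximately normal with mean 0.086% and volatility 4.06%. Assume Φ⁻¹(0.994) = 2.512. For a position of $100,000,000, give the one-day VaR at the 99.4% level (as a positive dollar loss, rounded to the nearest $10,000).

VaR = −μ + z·σ = −(0.086%) + 2.512 × 4.06% = 10.113%.
On $100,000,000: 0.10113 × $100,000,000 = $10,113,000.

$10,110,000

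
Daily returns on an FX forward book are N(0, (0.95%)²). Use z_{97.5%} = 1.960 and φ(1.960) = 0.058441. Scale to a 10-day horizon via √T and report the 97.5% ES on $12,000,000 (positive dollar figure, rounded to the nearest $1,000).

σ_{10d} = 0.95% × √10 = 3.004%.
ES multiplier = φ(z)/(1−α) = 0.058441/0.025 = 2.338.
ES = 3.004% × 2.338 = 7.023%; on $12,000,000: $842,760.

$843,000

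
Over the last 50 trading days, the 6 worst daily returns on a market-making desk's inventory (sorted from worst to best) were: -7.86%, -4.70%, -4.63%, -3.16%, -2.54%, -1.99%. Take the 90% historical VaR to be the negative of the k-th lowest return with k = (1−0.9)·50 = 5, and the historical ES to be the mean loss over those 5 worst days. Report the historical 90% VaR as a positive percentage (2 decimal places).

k = 5; the 5th lowest return is -2.54%, so VaR = 2.54%.

2.54%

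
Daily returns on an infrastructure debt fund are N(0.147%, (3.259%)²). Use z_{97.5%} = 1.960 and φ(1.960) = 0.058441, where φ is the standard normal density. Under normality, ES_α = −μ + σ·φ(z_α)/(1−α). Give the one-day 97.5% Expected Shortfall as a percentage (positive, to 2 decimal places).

Tail multiplier: φ(z)/(1−α) = 0.058441 / 0.025 = 2.338.
ES = −(0.147%) + 3.259% × 2.338 = 7.473%.

7.47%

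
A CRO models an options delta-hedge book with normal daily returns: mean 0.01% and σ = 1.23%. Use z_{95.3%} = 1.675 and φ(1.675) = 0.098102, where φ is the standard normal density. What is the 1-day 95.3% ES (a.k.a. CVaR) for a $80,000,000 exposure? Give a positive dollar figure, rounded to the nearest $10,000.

Tail multiplier: φ(z)/(1−α) = 0.098102 / 0.047 = 2.087.
ES = −(0.01%) + 1.23% × 2.087 = 2.557%.
On $80,000,000: 0.02557 × $80,000,000 = $2,045,600.

$2,050,000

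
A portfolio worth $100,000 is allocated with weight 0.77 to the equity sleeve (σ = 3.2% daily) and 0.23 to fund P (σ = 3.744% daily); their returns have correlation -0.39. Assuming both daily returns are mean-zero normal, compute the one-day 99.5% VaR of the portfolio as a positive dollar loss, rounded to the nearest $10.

σ_p² = 0.77²·3.2² + 0.23²·3.744² + 2·-0.39·0.77·0.23·3.2·3.744 = 5.1578 (%²).
σ_p = √5.1578 = 2.271%.
At 99.5%, z = 2.576.
VaR = 2.576 × 2.271% = 5.850%; on $100,000 that is $5,850.

$5,850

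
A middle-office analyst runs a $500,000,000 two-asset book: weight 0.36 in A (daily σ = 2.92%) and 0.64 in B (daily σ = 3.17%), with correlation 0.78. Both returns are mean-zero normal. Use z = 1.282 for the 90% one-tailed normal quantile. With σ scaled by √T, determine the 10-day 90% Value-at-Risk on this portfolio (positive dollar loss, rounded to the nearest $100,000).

$59,300,000

σ_p = √(0.36²·2.92² + 0.64²·3.17² + 2·0.78·0.36·0.64·2.92·3.17) = 2.924%.
σ_{10d} = 2.924% × √10 = 9.246%.
VaR = 1.282 × 9.246% = 11.853%; on $500,000,000 that is $59,265,000.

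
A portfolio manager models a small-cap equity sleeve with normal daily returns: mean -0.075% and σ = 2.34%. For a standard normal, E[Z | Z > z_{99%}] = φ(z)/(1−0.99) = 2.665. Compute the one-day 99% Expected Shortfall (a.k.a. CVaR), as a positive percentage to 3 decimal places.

ES = −(-0.075%) + 2.34% × 2.665 = 6.311%.

6.311%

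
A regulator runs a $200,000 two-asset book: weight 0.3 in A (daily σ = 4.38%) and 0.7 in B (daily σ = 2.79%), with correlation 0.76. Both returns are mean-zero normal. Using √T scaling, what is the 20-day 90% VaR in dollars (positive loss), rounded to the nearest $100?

$35,200

σ_p = √(0.3²·4.38² + 0.7²·2.79² + 2·0.76·0.3·0.7·4.38·2.79) = 3.073%.
σ_{20d} = 3.073% × √20 = 13.743%.
z(90%) = 1.282.
VaR = 1.282 × 13.743% = 17.619%; on $200,000 that is $35,238.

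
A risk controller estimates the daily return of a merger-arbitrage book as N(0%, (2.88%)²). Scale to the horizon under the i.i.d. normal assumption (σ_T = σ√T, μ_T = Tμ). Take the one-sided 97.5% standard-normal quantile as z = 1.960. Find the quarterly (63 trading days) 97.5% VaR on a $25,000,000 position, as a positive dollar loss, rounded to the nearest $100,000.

σ_{63d} = 2.88% × √63 = 22.859%.
VaR = 1.960 × 22.859% = 44.804%.
On $25,000,000: 0.44804 × $25,000,000 = $11,201,000.

$11,200,000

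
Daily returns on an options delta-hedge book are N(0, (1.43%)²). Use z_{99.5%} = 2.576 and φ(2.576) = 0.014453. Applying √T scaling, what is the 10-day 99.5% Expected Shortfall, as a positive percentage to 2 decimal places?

σ_{10d} = 1.43% × √10 = 4.522%.
ES multiplier = φ(z)/(1−α) = 0.014453/0.005 = 2.891.
ES = 4.522% × 2.891 = 13.073%.

13.07%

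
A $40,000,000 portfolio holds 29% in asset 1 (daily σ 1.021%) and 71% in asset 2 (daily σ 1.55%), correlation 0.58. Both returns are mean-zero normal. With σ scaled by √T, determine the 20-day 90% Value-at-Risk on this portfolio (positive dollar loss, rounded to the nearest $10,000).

$2,970,000

σ_p = √(0.29²·1.021² + 0.71²·1.55² + 2·0.58·0.29·0.71·1.021·1.55) = 1.295%.
σ_{20d} = 1.295% × √20 = 5.791%.
z(90%) = 1.282.
VaR = 1.282 × 5.791% = 7.424%; on $40,000,000 that is $2,969,600.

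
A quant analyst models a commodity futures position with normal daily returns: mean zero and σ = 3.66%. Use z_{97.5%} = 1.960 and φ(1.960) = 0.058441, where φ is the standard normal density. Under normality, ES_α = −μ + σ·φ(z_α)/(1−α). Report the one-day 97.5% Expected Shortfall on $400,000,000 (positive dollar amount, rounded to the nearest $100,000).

$34,200,000

Tail multiplier: φ(z)/(1−α) = 0.058441 / 0.025 = 2.338.
ES = 3.66% × 2.338 = 8.557%.
On $400,000,000: 0.08557 × $400,000,000 = $34,228,000.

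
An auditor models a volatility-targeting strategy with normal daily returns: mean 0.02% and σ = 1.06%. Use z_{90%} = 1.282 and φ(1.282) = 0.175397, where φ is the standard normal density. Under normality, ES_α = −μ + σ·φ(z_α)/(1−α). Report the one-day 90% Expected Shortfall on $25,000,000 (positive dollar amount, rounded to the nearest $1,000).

Tail multiplier: φ(z)/(1−α) = 0.175397 / 0.1 = 1.754.
ES = −(0.02%) + 1.06% × 1.754 = 1.839%.
On $25,000,000: 0.01839 × $25,000,000 = $459,750.

$460,000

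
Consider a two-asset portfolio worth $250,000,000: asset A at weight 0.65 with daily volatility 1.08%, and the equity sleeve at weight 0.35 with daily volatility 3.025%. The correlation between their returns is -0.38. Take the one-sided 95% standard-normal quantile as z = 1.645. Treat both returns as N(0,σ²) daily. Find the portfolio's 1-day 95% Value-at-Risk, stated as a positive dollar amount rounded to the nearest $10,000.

$4,210,000

σ_p² = 0.65²·1.08² + 0.35²·3.025² + 2·-0.38·0.65·0.35·1.08·3.025 = 1.0489 (%²).
σ_p = √1.0489 = 1.024%.
VaR = 1.645 × 1.024% = 1.684%; on $250,000,000 that is $4,210,000.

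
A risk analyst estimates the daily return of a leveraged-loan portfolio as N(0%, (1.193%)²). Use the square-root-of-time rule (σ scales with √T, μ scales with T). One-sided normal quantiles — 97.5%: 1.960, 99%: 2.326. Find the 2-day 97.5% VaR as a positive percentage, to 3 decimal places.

3.307%

σ_{2d} = 1.193% × √2 = 1.687%.
VaR = 1.960 × 1.687% = 3.307%.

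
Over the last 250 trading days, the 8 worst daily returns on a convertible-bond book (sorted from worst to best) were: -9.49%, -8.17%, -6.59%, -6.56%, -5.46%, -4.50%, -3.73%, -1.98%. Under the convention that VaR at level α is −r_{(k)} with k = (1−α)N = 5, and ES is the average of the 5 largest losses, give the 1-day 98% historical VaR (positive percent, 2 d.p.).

k = 5; the 5th lowest return is -5.46%, so VaR = 5.46%.

5.46%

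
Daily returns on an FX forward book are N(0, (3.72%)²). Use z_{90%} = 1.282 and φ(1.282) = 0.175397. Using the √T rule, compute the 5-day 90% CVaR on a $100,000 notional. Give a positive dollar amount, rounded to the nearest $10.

$14,590

σ_{5d} = 3.72% × √5 = 8.318%.
ES multiplier = φ(z)/(1−α) = 0.175397/0.1 = 1.754.
ES = 8.318% × 1.754 = 14.590%; on $100,000: $14,590.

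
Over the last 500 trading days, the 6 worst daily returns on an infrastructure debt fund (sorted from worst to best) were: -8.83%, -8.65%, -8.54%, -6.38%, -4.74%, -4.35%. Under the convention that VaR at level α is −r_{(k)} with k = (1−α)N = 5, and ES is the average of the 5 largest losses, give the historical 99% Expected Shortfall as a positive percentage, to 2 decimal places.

The 5 worst returns sum to -37.14%.
ES = −(-37.14%) / 5 = 7.428% ≈ 7.43%.

7.43%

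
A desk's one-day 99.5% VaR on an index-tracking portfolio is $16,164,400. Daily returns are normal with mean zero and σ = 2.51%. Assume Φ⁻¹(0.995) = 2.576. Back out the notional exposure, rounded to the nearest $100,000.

$250,000,000

VaR as a fraction of value: z·σ = 2.576 × 2.51% = 6.46576%.
Position = $16,164,400 / 0.0646576 = $250,000,000.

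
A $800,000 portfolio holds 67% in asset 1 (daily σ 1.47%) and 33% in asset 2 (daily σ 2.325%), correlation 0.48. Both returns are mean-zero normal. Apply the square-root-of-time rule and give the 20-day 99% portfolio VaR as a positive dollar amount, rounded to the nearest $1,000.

σ_p = √(0.67²·1.47² + 0.33²·2.325² + 2·0.48·0.67·0.33·1.47·2.325) = 1.511%.
σ_{20d} = 1.511% × √20 = 6.757%.
z(99%) = 2.326.
VaR = 2.326 × 6.757% = 15.717%; on $800,000 that is $125,736.

$126,000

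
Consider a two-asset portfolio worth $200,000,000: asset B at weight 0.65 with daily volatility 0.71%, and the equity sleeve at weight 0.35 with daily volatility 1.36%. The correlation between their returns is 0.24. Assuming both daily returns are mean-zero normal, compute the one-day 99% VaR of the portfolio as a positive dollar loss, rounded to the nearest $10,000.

σ_p² = 0.65²·0.71² + 0.35²·1.36² + 2·0.24·0.65·0.35·0.71·1.36 = 0.5450 (%²).
σ_p = √0.5450 = 0.738%.
At 99%, z = 2.326.
VaR = 2.326 × 0.738% = 1.717%; on $200,000,000 that is $3,434,000.

$3,430,000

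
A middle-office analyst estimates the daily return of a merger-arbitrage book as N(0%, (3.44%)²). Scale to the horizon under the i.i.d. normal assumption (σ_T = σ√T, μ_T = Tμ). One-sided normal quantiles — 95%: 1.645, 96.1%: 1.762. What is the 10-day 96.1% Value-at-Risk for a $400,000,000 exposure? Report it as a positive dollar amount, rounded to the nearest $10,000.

σ_{10d} = 3.44% × √10 = 10.878%.
VaR = 1.762 × 10.878% = 19.167%.
On $400,000,000: 0.19167 × $400,000,000 = $76,668,000.

$76,670,000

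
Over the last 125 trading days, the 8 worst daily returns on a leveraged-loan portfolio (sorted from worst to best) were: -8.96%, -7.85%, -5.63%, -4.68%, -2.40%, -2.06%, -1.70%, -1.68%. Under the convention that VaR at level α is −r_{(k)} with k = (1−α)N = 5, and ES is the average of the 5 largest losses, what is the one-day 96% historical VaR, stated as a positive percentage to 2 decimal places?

k = 5; the 5th lowest return is -2.40%, so VaR = 2.40%.

2.40%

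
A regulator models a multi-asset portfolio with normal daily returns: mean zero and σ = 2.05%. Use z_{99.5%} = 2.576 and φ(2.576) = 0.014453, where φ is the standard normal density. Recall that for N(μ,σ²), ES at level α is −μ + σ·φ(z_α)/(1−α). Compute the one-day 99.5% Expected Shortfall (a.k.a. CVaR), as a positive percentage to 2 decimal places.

Tail multiplier: φ(z)/(1−α) = 0.014453 / 0.005 = 2.891.
ES = 2.05% × 2.891 = 5.927%.

5.93%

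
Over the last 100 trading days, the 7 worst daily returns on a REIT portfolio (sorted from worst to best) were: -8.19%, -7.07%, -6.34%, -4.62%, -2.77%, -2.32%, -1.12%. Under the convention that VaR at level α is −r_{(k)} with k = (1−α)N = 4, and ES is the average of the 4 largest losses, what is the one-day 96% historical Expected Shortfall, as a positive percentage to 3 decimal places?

6.555%

The 4 worst returns sum to -26.22%.
ES = −(-26.22%) / 4 = 6.555%.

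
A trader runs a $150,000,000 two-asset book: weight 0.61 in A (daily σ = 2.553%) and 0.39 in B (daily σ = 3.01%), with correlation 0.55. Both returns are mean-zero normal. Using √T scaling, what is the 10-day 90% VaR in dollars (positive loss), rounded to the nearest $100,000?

$14,700,000

σ_p = √(0.61²·2.553² + 0.39²·3.01² + 2·0.55·0.61·0.39·2.553·3.01) = 2.411%.
σ_{10d} = 2.411% × √10 = 7.624%.
z(90%) = 1.282.
VaR = 1.282 × 7.624% = 9.774%; on $150,000,000 that is $14,661,000.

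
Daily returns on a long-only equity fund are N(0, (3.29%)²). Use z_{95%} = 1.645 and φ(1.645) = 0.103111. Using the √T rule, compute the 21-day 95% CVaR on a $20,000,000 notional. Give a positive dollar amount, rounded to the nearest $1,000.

σ_{21d} = 3.29% × √21 = 15.077%.
ES multiplier = φ(z)/(1−α) = 0.103111/0.05 = 2.062.
ES = 15.077% × 2.062 = 31.089%; on $20,000,000: $6,217,800.

$6,218,000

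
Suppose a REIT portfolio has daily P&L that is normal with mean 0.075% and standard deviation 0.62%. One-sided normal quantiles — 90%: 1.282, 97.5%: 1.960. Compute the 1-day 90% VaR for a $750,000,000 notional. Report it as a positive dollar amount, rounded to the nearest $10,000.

$5,400,000

VaR = −μ + z·σ = −(0.075%) + 1.282 × 0.62% = 0.720%.
On $750,000,000: 0.00720 × $750,000,000 = $5,400,000.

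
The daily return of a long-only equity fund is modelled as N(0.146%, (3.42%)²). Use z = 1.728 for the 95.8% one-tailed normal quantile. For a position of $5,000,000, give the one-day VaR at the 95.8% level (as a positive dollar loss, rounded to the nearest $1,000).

$288,000

VaR = −μ + z·σ = −(0.146%) + 1.728 × 3.42% = 5.764%.
On $5,000,000: 0.05764 × $5,000,000 = $288,200.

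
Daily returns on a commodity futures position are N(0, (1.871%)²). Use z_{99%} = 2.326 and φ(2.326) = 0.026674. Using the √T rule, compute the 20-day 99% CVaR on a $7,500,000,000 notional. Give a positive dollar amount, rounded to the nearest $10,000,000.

σ_{20d} = 1.871% × √20 = 8.367%.
ES multiplier = φ(z)/(1−α) = 0.026674/0.01 = 2.667.
ES = 8.367% × 2.667 = 22.315%; on $7,500,000,000: $1,673,625,000.

$1,670,000,000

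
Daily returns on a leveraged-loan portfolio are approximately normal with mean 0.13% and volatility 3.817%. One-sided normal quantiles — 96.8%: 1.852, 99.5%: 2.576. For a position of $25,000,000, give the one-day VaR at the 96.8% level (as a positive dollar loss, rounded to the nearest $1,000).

VaR = −μ + z·σ = −(0.13%) + 1.852 × 3.817% = 6.939%.
On $25,000,000: 0.06939 × $25,000,000 = $1,734,750.

$1,735,000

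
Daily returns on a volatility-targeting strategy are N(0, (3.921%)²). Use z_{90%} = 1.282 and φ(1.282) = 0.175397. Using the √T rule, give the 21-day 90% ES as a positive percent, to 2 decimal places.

31.52%

σ_{21d} = 3.921% × √21 = 17.968%.
ES multiplier = φ(z)/(1−α) = 0.175397/0.1 = 1.754.
ES = 17.968% × 1.754 = 31.516%.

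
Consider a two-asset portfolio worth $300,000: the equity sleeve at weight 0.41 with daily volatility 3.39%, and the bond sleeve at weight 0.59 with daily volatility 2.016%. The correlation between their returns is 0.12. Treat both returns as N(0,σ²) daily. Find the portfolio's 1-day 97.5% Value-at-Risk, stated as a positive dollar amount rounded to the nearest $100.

σ_p² = 0.41²·3.39² + 0.59²·2.016² + 2·0.12·0.41·0.59·3.39·2.016 = 3.7434 (%²).
σ_p = √3.7434 = 1.935%.
At 97.5%, z = 1.960.
VaR = 1.960 × 1.935% = 3.793%; on $300,000 that is $11,379.

$11,400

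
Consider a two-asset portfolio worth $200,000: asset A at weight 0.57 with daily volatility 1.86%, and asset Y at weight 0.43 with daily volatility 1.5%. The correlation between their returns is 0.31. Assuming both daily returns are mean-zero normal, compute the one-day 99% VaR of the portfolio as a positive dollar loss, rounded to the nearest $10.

$6,520

σ_p² = 0.57²·1.86² + 0.43²·1.5² + 2·0.31·0.57·0.43·1.86·1.5 = 1.9640 (%²).
σ_p = √1.9640 = 1.401%.
At 99%, z = 2.326.
VaR = 2.326 × 1.401% = 3.259%; on $200,000 that is $6,518.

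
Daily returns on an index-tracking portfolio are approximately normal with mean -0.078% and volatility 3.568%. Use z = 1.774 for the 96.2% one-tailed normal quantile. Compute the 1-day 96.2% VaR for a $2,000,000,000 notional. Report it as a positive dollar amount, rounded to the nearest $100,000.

$128,200,000

VaR = −μ + z·σ = −(-0.078%) + 1.774 × 3.568% = 6.408%.
On $2,000,000,000: 0.06408 × $2,000,000,000 = $128,160,000.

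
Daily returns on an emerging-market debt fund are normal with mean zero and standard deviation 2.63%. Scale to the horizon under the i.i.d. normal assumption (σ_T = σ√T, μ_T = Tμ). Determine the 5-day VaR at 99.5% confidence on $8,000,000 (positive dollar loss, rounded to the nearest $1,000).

$1,212,000

At 99.5%, z = 2.576.
σ_{5d} = 2.63% × √5 = 5.881%.
VaR = 2.576 × 5.881% = 15.149%.
On $8,000,000: 0.15149 × $8,000,000 = $1,211,920.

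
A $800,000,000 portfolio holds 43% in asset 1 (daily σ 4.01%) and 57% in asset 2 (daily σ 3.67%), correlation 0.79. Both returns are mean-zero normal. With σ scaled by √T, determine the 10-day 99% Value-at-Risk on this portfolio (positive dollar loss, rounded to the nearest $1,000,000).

$213,000,000

σ_p = √(0.43²·4.01² + 0.57²·3.67² + 2·0.79·0.43·0.57·4.01·3.67) = 3.612%.
σ_{10d} = 3.612% × √10 = 11.422%.
z(99%) = 2.326.
VaR = 2.326 × 11.422% = 26.568%; on $800,000,000 that is $212,544,000.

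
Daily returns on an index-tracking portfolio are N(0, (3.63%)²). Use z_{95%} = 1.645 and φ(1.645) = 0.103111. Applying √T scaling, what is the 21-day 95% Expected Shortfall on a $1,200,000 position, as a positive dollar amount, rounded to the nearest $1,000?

$412,000

σ_{21d} = 3.63% × √21 = 16.635%.
ES multiplier = φ(z)/(1−α) = 0.103111/0.05 = 2.062.
ES = 16.635% × 2.062 = 34.301%; on $1,200,000: $411,612.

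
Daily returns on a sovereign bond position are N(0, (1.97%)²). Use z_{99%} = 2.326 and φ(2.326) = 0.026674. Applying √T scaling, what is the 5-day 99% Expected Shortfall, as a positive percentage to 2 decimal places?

11.75%

σ_{5d} = 1.97% × √5 = 4.405%.
ES multiplier = φ(z)/(1−α) = 0.026674/0.01 = 2.667.
ES = 4.405% × 2.667 = 11.748%.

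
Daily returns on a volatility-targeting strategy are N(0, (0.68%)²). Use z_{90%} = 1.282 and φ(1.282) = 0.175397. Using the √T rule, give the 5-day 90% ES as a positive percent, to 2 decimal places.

σ_{5d} = 0.68% × √5 = 1.521%.
ES multiplier = φ(z)/(1−α) = 0.175397/0.1 = 1.754.
ES = 1.521% × 1.754 = 2.668%.

2.67%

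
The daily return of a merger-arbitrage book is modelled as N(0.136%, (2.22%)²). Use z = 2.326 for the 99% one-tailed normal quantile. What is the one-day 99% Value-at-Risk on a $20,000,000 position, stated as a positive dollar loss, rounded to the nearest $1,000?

VaR = −μ + z·σ = −(0.136%) + 2.326 × 2.22% = 5.028%.
On $20,000,000: 0.05028 × $20,000,000 = $1,005,600.

$1,006,000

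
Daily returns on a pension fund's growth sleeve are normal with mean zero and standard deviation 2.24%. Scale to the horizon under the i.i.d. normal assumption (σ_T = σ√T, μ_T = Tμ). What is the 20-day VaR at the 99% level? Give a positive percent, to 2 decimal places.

23.30%

At 99%, z = 2.326.
σ_{20d} = 2.24% × √20 = 10.018%.
VaR = 2.326 × 10.018% = 23.302%.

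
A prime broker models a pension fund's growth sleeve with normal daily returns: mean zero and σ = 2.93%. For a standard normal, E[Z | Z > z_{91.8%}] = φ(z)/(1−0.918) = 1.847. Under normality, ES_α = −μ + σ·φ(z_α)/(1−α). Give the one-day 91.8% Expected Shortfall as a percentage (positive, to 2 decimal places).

5.41%

ES = 2.93% × 1.847 = 5.412%.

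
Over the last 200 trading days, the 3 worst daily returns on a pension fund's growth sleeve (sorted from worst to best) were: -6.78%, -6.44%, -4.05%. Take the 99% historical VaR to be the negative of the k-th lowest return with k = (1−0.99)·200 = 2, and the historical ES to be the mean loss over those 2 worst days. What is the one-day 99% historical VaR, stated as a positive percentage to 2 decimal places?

k = 2; the 2nd lowest return is -6.44%, so VaR = 6.44%.

6.44%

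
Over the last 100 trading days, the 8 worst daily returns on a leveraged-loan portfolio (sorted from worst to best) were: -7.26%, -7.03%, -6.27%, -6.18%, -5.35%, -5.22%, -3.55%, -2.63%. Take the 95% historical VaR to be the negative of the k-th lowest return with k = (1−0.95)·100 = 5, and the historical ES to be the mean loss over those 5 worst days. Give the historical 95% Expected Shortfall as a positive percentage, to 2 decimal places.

6.42%

The 5 worst returns sum to -32.09%.
ES = −(-32.09%) / 5 = 6.418% ≈ 6.42%.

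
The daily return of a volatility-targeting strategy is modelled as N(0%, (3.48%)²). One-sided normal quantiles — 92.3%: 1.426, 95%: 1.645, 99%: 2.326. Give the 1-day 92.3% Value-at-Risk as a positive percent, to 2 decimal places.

4.96%

VaR = z·σ = 1.426 × 3.48% = 4.962%.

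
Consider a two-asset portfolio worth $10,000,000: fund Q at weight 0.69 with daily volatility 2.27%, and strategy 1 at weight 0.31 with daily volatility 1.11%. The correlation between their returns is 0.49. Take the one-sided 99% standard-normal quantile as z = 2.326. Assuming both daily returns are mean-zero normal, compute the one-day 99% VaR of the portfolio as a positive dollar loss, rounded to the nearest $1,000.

σ_p² = 0.69²·2.27² + 0.31²·1.11² + 2·0.49·0.69·0.31·2.27·1.11 = 3.0999 (%²).
σ_p = √3.0999 = 1.761%.
VaR = 2.326 × 1.761% = 4.096%; on $10,000,000 that is $409,600.

$410,000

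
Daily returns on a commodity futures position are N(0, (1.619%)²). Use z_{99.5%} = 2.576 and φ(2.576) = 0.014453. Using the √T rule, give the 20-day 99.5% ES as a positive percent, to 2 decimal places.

σ_{20d} = 1.619% × √20 = 7.240%.
ES multiplier = φ(z)/(1−α) = 0.014453/0.005 = 2.891.
ES = 7.240% × 2.891 = 20.931%.

20.93%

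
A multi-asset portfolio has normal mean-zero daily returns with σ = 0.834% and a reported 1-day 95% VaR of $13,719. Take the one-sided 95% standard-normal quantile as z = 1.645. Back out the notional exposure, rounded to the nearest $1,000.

VaR as a fraction of value: z·σ = 1.645 × 0.834% = 1.37193%.
Position = $13,719 / 0.0137193 = $999,978.

$1,000,000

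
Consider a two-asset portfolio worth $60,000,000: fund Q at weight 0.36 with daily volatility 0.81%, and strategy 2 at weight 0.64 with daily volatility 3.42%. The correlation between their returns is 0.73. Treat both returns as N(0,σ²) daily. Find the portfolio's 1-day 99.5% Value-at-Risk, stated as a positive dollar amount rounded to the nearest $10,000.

σ_p² = 0.36²·0.81² + 0.64²·3.42² + 2·0.73·0.36·0.64·0.81·3.42 = 5.8077 (%²).
σ_p = √5.8077 = 2.410%.
At 99.5%, z = 2.576.
VaR = 2.576 × 2.410% = 6.208%; on $60,000,000 that is $3,724,800.

$3,720,000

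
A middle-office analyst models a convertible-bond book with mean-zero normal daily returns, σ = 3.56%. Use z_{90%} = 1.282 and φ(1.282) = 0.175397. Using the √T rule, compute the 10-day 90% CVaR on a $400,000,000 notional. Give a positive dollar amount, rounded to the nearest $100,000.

σ_{10d} = 3.56% × √10 = 11.258%.
ES multiplier = φ(z)/(1−α) = 0.175397/0.1 = 1.754.
ES = 11.258% × 1.754 = 19.747%; on $400,000,000: $78,988,000.

$79,000,000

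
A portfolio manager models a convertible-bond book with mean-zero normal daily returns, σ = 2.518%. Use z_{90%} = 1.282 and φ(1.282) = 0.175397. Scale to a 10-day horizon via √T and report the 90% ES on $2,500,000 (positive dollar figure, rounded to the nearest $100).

σ_{10d} = 2.518% × √10 = 7.963%.
ES multiplier = φ(z)/(1−α) = 0.175397/0.1 = 1.754.
ES = 7.963% × 1.754 = 13.967%; on $2,500,000: $349,175.

$349,200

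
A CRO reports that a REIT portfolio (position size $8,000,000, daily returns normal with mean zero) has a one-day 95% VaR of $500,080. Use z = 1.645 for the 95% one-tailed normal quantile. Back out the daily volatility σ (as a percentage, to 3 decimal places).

3.800%

VaR as a fraction: $500,080 / $8,000,000 = 6.251%.
σ = VaR / z = 6.251% / 1.645 = 3.800%.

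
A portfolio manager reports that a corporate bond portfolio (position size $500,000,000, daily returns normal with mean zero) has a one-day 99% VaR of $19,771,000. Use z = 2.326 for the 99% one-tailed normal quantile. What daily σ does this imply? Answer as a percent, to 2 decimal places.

VaR as a fraction: $19,771,000 / $500,000,000 = 3.954%.
σ = VaR / z = 3.954% / 2.326 = 1.700%.

1.70%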